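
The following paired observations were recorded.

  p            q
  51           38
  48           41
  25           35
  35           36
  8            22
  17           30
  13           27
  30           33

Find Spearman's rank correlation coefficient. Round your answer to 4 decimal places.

0.9524

Rank p: 8, 7, 4, 6, 1, 3, 2, 5
Rank q: 7, 8, 5, 6, 1, 3, 2, 4
d = rank(p) − rank(q): 1, -1, -1, 0, 0, 0, 0, 1; Σd² = 4
ρ = 1 − 6Σd² / [n(n²−1)] = 1 − 6×4 / (8×63) = 1 − 24/504 ≈ 0.9524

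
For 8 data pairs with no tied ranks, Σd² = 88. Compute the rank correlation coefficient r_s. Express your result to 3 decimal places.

-0.048

ρ = 1 − 6Σd² / [n(n²−1)] = 1 − 6×88 / (8×63)
  = 1 − 528/504 = 1 − 1.0476 ≈ -0.048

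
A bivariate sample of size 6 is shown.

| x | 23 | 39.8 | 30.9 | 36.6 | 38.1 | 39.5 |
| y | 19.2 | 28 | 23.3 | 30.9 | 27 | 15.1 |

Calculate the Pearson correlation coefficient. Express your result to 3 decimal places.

n = 6, Σx = 207.9, Σy = 143.5, Σx² = 7419.27, Σy² = 3607.35, Σxy = 5032.06
nΣxy − ΣxΣy = 30192.36 − 29833.65 = 358.71
nΣx² − (Σx)² = 44515.62 − 43222.41 = 1293.21; nΣy² − (Σy)² = 21644.1 − 20592.25 = 1051.85
r = 358.71 / √(1293.21 × 1051.85) = 358.71 / 1166.3031 ≈ 0.308

0.308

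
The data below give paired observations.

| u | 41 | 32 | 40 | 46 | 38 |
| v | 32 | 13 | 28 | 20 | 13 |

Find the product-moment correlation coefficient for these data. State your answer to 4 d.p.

0.4875

n = 5, Σu = 197, Σv = 106, Σu² = 7865, Σv² = 2546, Σuv = 4262
nΣuv − ΣuΣv = 21310 − 20882 = 428
nΣu² − (Σu)² = 39325 − 38809 = 516; nΣv² − (Σv)² = 12730 − 11236 = 1494
r = 428 / √(516 × 1494) = 428 / 878.0114 ≈ 0.4875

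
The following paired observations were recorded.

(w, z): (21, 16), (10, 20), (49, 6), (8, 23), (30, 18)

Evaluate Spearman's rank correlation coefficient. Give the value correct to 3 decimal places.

Rank w: 3, 2, 5, 1, 4
Rank z: 2, 4, 1, 5, 3
d = rank(w) − rank(z): 1, -2, 4, -4, 1; Σd² = 38
ρ = 1 − 6Σd² / [n(n²−1)] = 1 − 6×38 / (5×24) = 1 − 228/120 ≈ -0.900

-0.900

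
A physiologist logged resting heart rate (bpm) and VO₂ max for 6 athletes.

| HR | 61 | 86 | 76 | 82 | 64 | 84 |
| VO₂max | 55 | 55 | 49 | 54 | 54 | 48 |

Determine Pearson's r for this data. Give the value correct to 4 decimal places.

-0.3431

n = 6, Σx = 453, Σy = 315, Σx² = 34769, Σy² = 16587, Σxy = 23725
nΣxy − ΣxΣy = 142350 − 142695 = -345
nΣx² − (Σx)² = 208614 − 205209 = 3405; nΣy² − (Σy)² = 99522 − 99225 = 297
r = -345 / √(3405 × 297) = -345 / 1005.6267 ≈ -0.3431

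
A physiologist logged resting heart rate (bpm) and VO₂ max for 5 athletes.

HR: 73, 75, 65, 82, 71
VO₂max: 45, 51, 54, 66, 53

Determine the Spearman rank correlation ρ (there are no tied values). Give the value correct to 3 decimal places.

0.100

Rank HR: 3, 4, 1, 5, 2
Rank VO₂max: 1, 2, 4, 5, 3
d = rank(HR) − rank(VO₂max): 2, 2, -3, 0, -1; Σd² = 18
ρ = 1 − 6Σd² / [n(n²−1)] = 1 − 6×18 / (5×24) = 1 − 108/120 ≈ 0.100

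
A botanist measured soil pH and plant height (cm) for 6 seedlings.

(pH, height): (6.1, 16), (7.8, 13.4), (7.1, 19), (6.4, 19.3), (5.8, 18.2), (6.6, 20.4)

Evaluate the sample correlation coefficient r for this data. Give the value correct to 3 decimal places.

-0.471

n = 6, Σx = 39.8, Σy = 106.3, Σx² = 266.62, Σy² = 1916.45, Σxy = 700.74
nΣxy − ΣxΣy = 4204.44 − 4230.74 = -26.3
nΣx² − (Σx)² = 1599.72 − 1584.04 = 15.68; nΣy² − (Σy)² = 11498.7 − 11299.69 = 199.01
r = -26.3 / √(15.68 × 199.01) = -26.3 / 55.8612 ≈ -0.471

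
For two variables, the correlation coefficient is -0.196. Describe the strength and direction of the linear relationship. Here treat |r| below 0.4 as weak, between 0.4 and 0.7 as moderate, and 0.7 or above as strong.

r = -0.196 < 0 so the relationship is negative.
|r| = 0.196, which falls in the weak range.

weak negative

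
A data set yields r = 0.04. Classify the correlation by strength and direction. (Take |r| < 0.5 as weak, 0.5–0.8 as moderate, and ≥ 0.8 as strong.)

r = 0.04 > 0 so the relationship is positive.
|r| = 0.04, which falls in the weak range.

weak positive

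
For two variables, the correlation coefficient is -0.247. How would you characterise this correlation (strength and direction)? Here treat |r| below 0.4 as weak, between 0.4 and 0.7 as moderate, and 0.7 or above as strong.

weak negative

r = -0.247 < 0 so the relationship is negative.
|r| = 0.247, which falls in the weak range.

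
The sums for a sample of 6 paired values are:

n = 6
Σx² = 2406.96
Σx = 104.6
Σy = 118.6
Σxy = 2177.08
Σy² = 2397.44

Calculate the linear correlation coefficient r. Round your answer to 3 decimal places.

r = (nΣxy − ΣxΣy) / √[(nΣx² − (Σx)²)(nΣy² − (Σy)²)]
Numerator: 6×2177.08 − 104.6×118.6 = 656.92
Denominator: √[(14441.76 − 10941.16)(14384.64 − 14065.96)] = √[3500.6 × 318.68] = 1056.2060
r = 656.92 / 1056.2060 ≈ 0.622

0.622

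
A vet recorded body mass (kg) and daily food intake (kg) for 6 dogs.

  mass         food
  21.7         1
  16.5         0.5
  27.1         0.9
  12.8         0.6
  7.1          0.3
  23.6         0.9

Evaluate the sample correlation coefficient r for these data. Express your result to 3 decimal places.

n = 6, Σx = 108.8, Σy = 4.2, Σx² = 2248.76, Σy² = 3.32, Σxy = 85.39
nΣxy − ΣxΣy = 512.34 − 456.96 = 55.38
nΣx² − (Σx)² = 13492.56 − 11837.44 = 1655.12; nΣy² − (Σy)² = 19.92 − 17.64 = 2.28
r = 55.38 / √(1655.12 × 2.28) = 55.38 / 61.4302 ≈ 0.902

0.902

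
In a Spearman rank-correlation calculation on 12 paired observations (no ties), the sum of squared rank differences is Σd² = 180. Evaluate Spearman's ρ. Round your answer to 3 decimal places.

0.371

ρ = 1 − 6Σd² / [n(n²−1)] = 1 − 6×180 / (12×143)
  = 1 − 1080/1716 = 1 − 0.6294 ≈ 0.371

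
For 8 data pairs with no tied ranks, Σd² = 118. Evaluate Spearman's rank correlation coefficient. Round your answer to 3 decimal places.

-0.405

ρ = 1 − 6Σd² / [n(n²−1)] = 1 − 6×118 / (8×63)
  = 1 − 708/504 = 1 − 1.4048 ≈ -0.405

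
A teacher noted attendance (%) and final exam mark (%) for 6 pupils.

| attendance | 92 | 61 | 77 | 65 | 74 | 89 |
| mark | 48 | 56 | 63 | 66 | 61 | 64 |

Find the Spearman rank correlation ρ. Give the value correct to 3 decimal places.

-0.200

Rank attendance: 6, 1, 4, 2, 3, 5
Rank mark: 1, 2, 4, 6, 3, 5
d = rank(attendance) − rank(mark): 5, -1, 0, -4, 0, 0; Σd² = 42
ρ = 1 − 6Σd² / [n(n²−1)] = 1 − 6×42 / (6×35) = 1 − 252/210 ≈ -0.200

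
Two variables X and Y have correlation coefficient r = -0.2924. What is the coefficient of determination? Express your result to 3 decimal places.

r² = (-0.2924)² = 0.085

0.085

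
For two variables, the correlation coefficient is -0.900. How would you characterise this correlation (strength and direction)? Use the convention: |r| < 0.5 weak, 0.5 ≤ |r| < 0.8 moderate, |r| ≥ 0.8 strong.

r = -0.900 < 0 so the relationship is negative.
|r| = 0.900, which falls in the strong range.

strong negative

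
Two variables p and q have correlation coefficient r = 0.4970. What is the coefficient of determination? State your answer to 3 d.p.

r² = (0.4970)² = 0.247

0.247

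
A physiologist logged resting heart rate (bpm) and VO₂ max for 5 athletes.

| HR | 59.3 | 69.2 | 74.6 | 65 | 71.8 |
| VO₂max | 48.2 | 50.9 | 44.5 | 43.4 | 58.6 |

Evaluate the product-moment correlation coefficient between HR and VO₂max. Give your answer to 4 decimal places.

n = 5, Σx = 339.9, Σy = 245.6, Σx² = 23250.53, Σy² = 12211.82, Σxy = 16728.72
nΣxy − ΣxΣy = 83643.6 − 83479.44 = 164.16
nΣx² − (Σx)² = 116252.65 − 115532.01 = 720.64; nΣy² − (Σy)² = 61059.1 − 60319.36 = 739.74
r = 164.16 / √(720.64 × 739.74) = 164.16 / 730.1275 ≈ 0.2248

0.2248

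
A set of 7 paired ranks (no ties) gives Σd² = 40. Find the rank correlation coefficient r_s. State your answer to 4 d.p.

0.2857

ρ = 1 − 6Σd² / [n(n²−1)] = 1 − 6×40 / (7×48)
  = 1 − 240/336 = 1 − 0.71429 ≈ 0.2857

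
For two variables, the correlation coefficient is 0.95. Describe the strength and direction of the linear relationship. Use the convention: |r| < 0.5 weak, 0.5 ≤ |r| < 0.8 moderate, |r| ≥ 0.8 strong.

strong positive

r = 0.95 > 0 so the relationship is positive.
|r| = 0.95, which falls in the strong range.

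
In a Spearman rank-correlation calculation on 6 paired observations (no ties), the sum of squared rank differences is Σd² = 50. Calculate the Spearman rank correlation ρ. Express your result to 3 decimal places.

ρ = 1 − 6Σd² / [n(n²−1)] = 1 − 6×50 / (6×35)
  = 1 − 300/210 = 1 − 1.4286 ≈ -0.429

-0.429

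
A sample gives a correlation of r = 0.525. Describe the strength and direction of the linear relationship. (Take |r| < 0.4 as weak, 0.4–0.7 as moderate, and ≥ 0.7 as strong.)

r = 0.525 > 0 so the relationship is positive.
|r| = 0.525, which falls in the moderate range.

moderate positive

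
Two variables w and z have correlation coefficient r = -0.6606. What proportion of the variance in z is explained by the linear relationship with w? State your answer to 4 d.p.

r² = (-0.6606)² = 0.4364

0.4364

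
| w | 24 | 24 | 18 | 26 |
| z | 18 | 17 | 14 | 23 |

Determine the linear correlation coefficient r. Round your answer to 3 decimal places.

n = 4, Σw = 92, Σz = 72, Σw² = 2152, Σz² = 1338, Σwz = 1690
nΣwz − ΣwΣz = 6760 − 6624 = 136
nΣw² − (Σw)² = 8608 − 8464 = 144; nΣz² − (Σz)² = 5352 − 5184 = 168
r = 136 / √(144 × 168) = 136 / 155.5378 ≈ 0.874

0.874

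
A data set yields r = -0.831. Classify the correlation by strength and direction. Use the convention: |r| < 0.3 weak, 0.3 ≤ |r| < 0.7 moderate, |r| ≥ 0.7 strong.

r = -0.831 < 0 so the relationship is negative.
|r| = 0.831, which falls in the strong range.

strong negative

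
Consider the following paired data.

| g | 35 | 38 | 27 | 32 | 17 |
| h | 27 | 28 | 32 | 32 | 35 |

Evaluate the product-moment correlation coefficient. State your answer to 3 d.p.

-0.903

n = 5, Σg = 149, Σh = 154, Σg² = 4711, Σh² = 4786, Σgh = 4492
nΣgh − ΣgΣh = 22460 − 22946 = -486
nΣg² − (Σg)² = 23555 − 22201 = 1354; nΣh² − (Σh)² = 23930 − 23716 = 214
r = -486 / √(1354 × 214) = -486 / 538.2899 ≈ -0.903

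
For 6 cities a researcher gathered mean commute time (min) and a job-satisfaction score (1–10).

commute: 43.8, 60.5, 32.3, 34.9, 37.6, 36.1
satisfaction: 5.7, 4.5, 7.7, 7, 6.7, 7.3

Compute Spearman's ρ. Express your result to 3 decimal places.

-0.943

Rank commute: 5, 6, 1, 2, 4, 3
Rank satisfaction: 2, 1, 6, 4, 3, 5
d = rank(commute) − rank(satisfaction): 3, 5, -5, -2, 1, -2; Σd² = 68
ρ = 1 − 6Σd² / [n(n²−1)] = 1 − 6×68 / (6×35) = 1 − 408/210 ≈ -0.943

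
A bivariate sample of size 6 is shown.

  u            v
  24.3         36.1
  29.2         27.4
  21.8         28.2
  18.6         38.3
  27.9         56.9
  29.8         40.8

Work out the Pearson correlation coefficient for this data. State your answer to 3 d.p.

0.227

n = 6, Σu = 151.6, Σv = 227.7, Σu² = 3930.78, Σv² = 9218.35, Σuv = 5807.8
nΣuv − ΣuΣv = 34846.8 − 34519.32 = 327.48
nΣu² − (Σu)² = 23584.68 − 22982.56 = 602.12; nΣv² − (Σv)² = 55310.1 − 51847.29 = 3462.81
r = 327.48 / √(602.12 × 3462.81) = 327.48 / 1443.9623 ≈ 0.227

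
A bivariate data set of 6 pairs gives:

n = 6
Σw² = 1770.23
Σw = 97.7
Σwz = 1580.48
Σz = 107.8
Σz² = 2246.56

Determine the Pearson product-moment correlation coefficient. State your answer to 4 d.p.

-0.7419

r = (nΣwz − ΣwΣz) / √[(nΣw² − (Σw)²)(nΣz² − (Σz)²)]
Numerator: 6×1580.48 − 97.7×107.8 = -1049.18
Denominator: √[(10621.38 − 9545.29)(13479.36 − 11620.84)] = √[1076.09 × 1858.52] = 1414.1905
r = -1049.18 / 1414.1905 ≈ -0.7419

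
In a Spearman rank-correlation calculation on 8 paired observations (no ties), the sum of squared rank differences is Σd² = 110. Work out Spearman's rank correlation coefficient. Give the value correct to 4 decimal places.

-0.3095

ρ = 1 − 6Σd² / [n(n²−1)] = 1 − 6×110 / (8×63)
  = 1 − 660/504 = 1 − 1.30952 ≈ -0.3095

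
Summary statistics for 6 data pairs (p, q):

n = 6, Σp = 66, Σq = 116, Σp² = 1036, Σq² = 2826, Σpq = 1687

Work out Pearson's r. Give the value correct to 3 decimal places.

r = (nΣpq − ΣpΣq) / √[(nΣp² − (Σp)²)(nΣq² − (Σq)²)]
Numerator: 6×1687 − 66×116 = 2466
Denominator: √[(6216 − 4356)(16956 − 13456)] = √[1860 × 3500] = 2551.4702
r = 2466 / 2551.4702 ≈ 0.967

0.967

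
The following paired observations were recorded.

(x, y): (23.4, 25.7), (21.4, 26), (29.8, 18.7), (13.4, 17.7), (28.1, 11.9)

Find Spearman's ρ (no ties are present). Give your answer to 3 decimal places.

Rank x: 3, 2, 5, 1, 4
Rank y: 4, 5, 3, 2, 1
d = rank(x) − rank(y): -1, -3, 2, -1, 3; Σd² = 24
ρ = 1 − 6Σd² / [n(n²−1)] = 1 − 6×24 / (5×24) = 1 − 144/120 ≈ -0.200

-0.200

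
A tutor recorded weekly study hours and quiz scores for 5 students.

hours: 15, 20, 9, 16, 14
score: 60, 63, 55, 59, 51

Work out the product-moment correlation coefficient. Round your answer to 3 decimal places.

0.684

n = 5, Σx = 74, Σy = 288, Σx² = 1158, Σy² = 16676, Σxy = 4313
nΣxy − ΣxΣy = 21565 − 21312 = 253
nΣx² − (Σx)² = 5790 − 5476 = 314; nΣy² − (Σy)² = 83380 − 82944 = 436
r = 253 / √(314 × 436) = 253 / 370.0054 ≈ 0.684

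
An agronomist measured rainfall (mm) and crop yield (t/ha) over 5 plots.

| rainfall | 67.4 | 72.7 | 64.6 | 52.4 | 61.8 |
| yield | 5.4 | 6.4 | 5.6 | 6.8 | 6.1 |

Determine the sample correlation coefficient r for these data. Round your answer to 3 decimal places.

n = 5, Σx = 318.9, Σy = 30.3, Σx² = 20566.21, Σy² = 184.93, Σxy = 1924.3
nΣxy − ΣxΣy = 9621.5 − 9662.67 = -41.17
nΣx² − (Σx)² = 102831.05 − 101697.21 = 1133.84; nΣy² − (Σy)² = 924.65 − 918.09 = 6.56
r = -41.17 / √(1133.84 × 6.56) = -41.17 / 86.2438 ≈ -0.477

-0.477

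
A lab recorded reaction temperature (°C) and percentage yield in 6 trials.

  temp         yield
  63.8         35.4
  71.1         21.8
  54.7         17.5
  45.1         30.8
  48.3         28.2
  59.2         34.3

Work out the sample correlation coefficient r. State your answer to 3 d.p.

n = 6, Σx = 342.2, Σy = 168, Σx² = 19989.28, Σy² = 4955.02, Σxy = 9547.45
nΣxy − ΣxΣy = 57284.7 − 57489.6 = -204.9
nΣx² − (Σx)² = 119935.68 − 117100.84 = 2834.84; nΣy² − (Σy)² = 29730.12 − 28224 = 1506.12
r = -204.9 / √(2834.84 × 1506.12) = -204.9 / 2066.3033 ≈ -0.099

-0.099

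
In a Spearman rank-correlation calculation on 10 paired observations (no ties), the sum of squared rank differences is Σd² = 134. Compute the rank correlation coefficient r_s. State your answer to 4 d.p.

0.1879

ρ = 1 − 6Σd² / [n(n²−1)] = 1 − 6×134 / (10×99)
  = 1 − 804/990 = 1 − 0.81212 ≈ 0.1879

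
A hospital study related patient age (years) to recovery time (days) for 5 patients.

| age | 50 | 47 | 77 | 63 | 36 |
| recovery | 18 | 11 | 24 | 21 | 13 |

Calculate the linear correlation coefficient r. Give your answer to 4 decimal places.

0.8945

n = 5, Σx = 273, Σy = 87, Σx² = 15903, Σy² = 1631, Σxy = 5056
nΣxy − ΣxΣy = 25280 − 23751 = 1529
nΣx² − (Σx)² = 79515 − 74529 = 4986; nΣy² − (Σy)² = 8155 − 7569 = 586
r = 1529 / √(4986 × 586) = 1529 / 1709.3262 ≈ 0.8945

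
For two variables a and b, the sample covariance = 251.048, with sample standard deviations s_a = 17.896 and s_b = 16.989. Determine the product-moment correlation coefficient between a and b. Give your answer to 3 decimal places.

r = Cov(a,b) / (s_a · s_b) = 251.048 / (17.896 × 16.989)
  = 251.048 / 304.0351 ≈ 0.826

0.826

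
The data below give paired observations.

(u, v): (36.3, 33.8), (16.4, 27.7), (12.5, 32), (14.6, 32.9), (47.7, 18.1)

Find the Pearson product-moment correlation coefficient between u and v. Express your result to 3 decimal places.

n = 5, Σu = 127.5, Σv = 144.5, Σu² = 4231.35, Σv² = 4343.75, Σuv = 3424.93
nΣuv − ΣuΣv = 17124.65 − 18423.75 = -1299.1
nΣu² − (Σu)² = 21156.75 − 16256.25 = 4900.5; nΣv² − (Σv)² = 21718.75 − 20880.25 = 838.5
r = -1299.1 / √(4900.5 × 838.5) = -1299.1 / 2027.0839 ≈ -0.641

-0.641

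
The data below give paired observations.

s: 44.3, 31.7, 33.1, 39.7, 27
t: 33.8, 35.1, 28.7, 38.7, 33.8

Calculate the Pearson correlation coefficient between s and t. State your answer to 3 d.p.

n = 5, Σs = 175.8, Σt = 170.1, Σs² = 6368.08, Σt² = 5838.27, Σst = 6008.97
nΣst − ΣsΣt = 30044.85 − 29903.58 = 141.27
nΣs² − (Σs)² = 31840.4 − 30905.64 = 934.76; nΣt² − (Σt)² = 29191.35 − 28934.01 = 257.34
r = 141.27 / √(934.76 × 257.34) = 141.27 / 490.4601 ≈ 0.288

0.288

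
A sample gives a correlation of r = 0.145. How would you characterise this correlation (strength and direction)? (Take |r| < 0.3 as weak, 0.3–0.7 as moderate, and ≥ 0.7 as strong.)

r = 0.145 > 0 so the relationship is positive.
|r| = 0.145, which falls in the weak range.

weak positive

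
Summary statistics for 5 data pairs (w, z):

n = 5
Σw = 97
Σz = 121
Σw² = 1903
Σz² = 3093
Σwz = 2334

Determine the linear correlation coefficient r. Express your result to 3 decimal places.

r = (nΣwz − ΣwΣz) / √[(nΣw² − (Σw)²)(nΣz² − (Σz)²)]
Numerator: 5×2334 − 97×121 = -67
Denominator: √[(9515 − 9409)(15465 − 14641)] = √[106 × 824] = 295.5402
r = -67 / 295.5402 ≈ -0.227

-0.227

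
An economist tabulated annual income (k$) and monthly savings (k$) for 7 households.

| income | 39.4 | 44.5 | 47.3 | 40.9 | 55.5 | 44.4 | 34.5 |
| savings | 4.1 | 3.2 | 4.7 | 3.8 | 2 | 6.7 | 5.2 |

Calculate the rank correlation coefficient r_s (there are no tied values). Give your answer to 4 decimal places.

-0.5000

Rank income: 2, 5, 6, 3, 7, 4, 1
Rank savings: 4, 2, 5, 3, 1, 7, 6
d = rank(income) − rank(savings): -2, 3, 1, 0, 6, -3, -5; Σd² = 84
ρ = 1 − 6Σd² / [n(n²−1)] = 1 − 6×84 / (7×48) = 1 − 504/336 ≈ -0.5000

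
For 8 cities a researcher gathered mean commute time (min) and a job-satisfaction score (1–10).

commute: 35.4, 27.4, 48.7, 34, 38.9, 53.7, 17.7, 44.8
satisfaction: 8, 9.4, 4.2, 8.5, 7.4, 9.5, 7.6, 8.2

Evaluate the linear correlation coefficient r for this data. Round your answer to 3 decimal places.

n = 8, Σx = 300.6, Σy = 62.8, Σx² = 12248.84, Σy² = 512.26, Σxy = 2334.19
nΣxy − ΣxΣy = 18673.52 − 18877.68 = -204.16
nΣx² − (Σx)² = 97990.72 − 90360.36 = 7630.36; nΣy² − (Σy)² = 4098.08 − 3943.84 = 154.24
r = -204.16 / √(7630.36 × 154.24) = -204.16 / 1084.8533 ≈ -0.188

-0.188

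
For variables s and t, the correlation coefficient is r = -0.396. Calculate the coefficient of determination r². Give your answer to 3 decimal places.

0.157

r² = (-0.396)² = 0.157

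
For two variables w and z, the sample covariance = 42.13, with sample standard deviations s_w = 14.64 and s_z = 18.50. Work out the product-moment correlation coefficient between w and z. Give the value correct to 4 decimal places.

0.1556

r = Cov(w,z) / (s_w · s_z) = 42.13 / (14.64 × 18.50)
  = 42.13 / 270.8400 ≈ 0.1556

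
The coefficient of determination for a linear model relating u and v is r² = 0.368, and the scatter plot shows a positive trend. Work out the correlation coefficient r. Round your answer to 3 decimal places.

|r| = √0.368 = 0.607
The association is positive, so r = 0.607.

0.607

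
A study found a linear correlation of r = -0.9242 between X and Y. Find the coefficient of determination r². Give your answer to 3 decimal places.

0.854

r² = (-0.9242)² = 0.854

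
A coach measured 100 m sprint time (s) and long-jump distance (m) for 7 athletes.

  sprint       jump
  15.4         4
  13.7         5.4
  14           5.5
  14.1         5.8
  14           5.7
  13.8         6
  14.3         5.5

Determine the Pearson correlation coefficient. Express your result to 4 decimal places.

n = 7, Σx = 99.3, Σy = 37.9, Σx² = 1410.59, Σy² = 207.79, Σxy = 535.61
nΣxy − ΣxΣy = 3749.27 − 3763.47 = -14.2
nΣx² − (Σx)² = 9874.13 − 9860.49 = 13.64; nΣy² − (Σy)² = 1454.53 − 1436.41 = 18.12
r = -14.2 / √(13.64 × 18.12) = -14.2 / 15.7212 ≈ -0.9032

-0.9032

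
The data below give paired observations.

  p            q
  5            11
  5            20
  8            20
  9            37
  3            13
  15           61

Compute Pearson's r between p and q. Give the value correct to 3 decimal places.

0.952

n = 6, Σp = 45, Σq = 162, Σp² = 429, Σq² = 6180, Σpq = 1602
nΣpq − ΣpΣq = 9612 − 7290 = 2322
nΣp² − (Σp)² = 2574 − 2025 = 549; nΣq² − (Σq)² = 37080 − 26244 = 10836
r = 2322 / √(549 × 10836) = 2322 / 2439.0498 ≈ 0.952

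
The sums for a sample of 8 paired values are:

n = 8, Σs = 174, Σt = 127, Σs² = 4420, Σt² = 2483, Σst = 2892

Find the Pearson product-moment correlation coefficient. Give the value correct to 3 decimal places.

r = (nΣst − ΣsΣt) / √[(nΣs² − (Σs)²)(nΣt² − (Σt)²)]
Numerator: 8×2892 − 174×127 = 1038
Denominator: √[(35360 − 30276)(19864 − 16129)] = √[5084 × 3735] = 4357.6071
r = 1038 / 4357.6071 ≈ 0.238

0.238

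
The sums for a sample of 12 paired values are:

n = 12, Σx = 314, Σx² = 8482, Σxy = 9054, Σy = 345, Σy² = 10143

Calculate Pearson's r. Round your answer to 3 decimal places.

0.109

r = (nΣxy − ΣxΣy) / √[(nΣx² − (Σx)²)(nΣy² − (Σy)²)]
Numerator: 12×9054 − 314×345 = 318
Denominator: √[(101784 − 98596)(121716 − 119025)] = √[3188 × 2691] = 2928.9773
r = 318 / 2928.9773 ≈ 0.109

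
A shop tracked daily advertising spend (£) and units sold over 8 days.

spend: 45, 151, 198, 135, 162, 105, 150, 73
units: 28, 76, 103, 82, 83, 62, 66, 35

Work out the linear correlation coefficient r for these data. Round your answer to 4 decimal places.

0.9600

n = 8, Σx = 1019, Σy = 535, Σx² = 147353, Σy² = 40207, Σxy = 76611
nΣxy − ΣxΣy = 612888 − 545165 = 67723
nΣx² − (Σx)² = 1178824 − 1038361 = 140463; nΣy² − (Σy)² = 321656 − 286225 = 35431
r = 67723 / √(140463 × 35431) = 67723 / 70546.0456 ≈ 0.9600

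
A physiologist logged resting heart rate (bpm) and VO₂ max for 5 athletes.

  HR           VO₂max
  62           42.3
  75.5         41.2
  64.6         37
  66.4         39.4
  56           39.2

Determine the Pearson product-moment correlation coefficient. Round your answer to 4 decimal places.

n = 5, Σx = 324.5, Σy = 199.1, Σx² = 21262.37, Σy² = 7944.73, Σxy = 12934.76
nΣxy − ΣxΣy = 64673.8 − 64607.95 = 65.85
nΣx² − (Σx)² = 106311.85 − 105300.25 = 1011.6; nΣy² − (Σy)² = 39723.65 − 39640.81 = 82.84
r = 65.85 / √(1011.6 × 82.84) = 65.85 / 289.4839 ≈ 0.2275

0.2275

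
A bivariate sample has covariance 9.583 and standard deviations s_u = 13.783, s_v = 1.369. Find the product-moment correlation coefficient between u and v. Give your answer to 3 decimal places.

r = Cov(u,v) / (s_u · s_v) = 9.583 / (13.783 × 1.369)
  = 9.583 / 18.8689 ≈ 0.508

0.508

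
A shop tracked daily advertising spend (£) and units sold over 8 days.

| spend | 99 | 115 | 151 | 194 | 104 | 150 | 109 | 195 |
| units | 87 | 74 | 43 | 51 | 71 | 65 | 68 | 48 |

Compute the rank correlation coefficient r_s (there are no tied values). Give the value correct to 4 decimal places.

Rank spend: 1, 4, 6, 7, 2, 5, 3, 8
Rank units: 8, 7, 1, 3, 6, 4, 5, 2
d = rank(spend) − rank(units): -7, -3, 5, 4, -4, 1, -2, 6; Σd² = 156
ρ = 1 − 6Σd² / [n(n²−1)] = 1 − 6×156 / (8×63) = 1 − 936/504 ≈ -0.8571

-0.8571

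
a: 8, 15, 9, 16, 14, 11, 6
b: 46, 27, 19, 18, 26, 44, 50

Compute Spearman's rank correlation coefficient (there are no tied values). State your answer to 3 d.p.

-0.750

Rank a: 2, 6, 3, 7, 5, 4, 1
Rank b: 6, 4, 2, 1, 3, 5, 7
d = rank(a) − rank(b): -4, 2, 1, 6, 2, -1, -6; Σd² = 98
ρ = 1 − 6Σd² / [n(n²−1)] = 1 − 6×98 / (7×48) = 1 − 588/336 ≈ -0.750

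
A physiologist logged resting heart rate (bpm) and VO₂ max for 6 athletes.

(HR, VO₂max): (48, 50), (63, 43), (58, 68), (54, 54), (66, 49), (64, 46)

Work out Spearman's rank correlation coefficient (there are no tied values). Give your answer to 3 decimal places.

Rank HR: 1, 4, 3, 2, 6, 5
Rank VO₂max: 4, 1, 6, 5, 3, 2
d = rank(HR) − rank(VO₂max): -3, 3, -3, -3, 3, 3; Σd² = 54
ρ = 1 − 6Σd² / [n(n²−1)] = 1 − 6×54 / (6×35) = 1 − 324/210 ≈ -0.543

-0.543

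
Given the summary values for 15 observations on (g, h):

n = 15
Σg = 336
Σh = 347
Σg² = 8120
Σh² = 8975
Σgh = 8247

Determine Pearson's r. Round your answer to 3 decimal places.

0.632

r = (nΣgh − ΣgΣh) / √[(nΣg² − (Σg)²)(nΣh² − (Σh)²)]
Numerator: 15×8247 − 336×347 = 7113
Denominator: √[(121800 − 112896)(134625 − 120409)] = √[8904 × 14216] = 11250.7450
r = 7113 / 11250.7450 ≈ 0.632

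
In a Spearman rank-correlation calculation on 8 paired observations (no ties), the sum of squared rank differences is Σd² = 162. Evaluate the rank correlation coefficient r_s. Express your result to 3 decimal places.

-0.929

ρ = 1 − 6Σd² / [n(n²−1)] = 1 − 6×162 / (8×63)
  = 1 − 972/504 = 1 − 1.9286 ≈ -0.929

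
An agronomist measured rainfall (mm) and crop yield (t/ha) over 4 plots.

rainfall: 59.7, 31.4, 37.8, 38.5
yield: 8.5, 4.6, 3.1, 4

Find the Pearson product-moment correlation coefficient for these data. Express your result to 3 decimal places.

0.883

n = 4, Σx = 167.4, Σy = 20.2, Σx² = 7461.14, Σy² = 119.02, Σxy = 923.07
nΣxy − ΣxΣy = 3692.28 − 3381.48 = 310.8
nΣx² − (Σx)² = 29844.56 − 28022.76 = 1821.8; nΣy² − (Σy)² = 476.08 − 408.04 = 68.04
r = 310.8 / √(1821.8 × 68.04) = 310.8 / 352.0728 ≈ 0.883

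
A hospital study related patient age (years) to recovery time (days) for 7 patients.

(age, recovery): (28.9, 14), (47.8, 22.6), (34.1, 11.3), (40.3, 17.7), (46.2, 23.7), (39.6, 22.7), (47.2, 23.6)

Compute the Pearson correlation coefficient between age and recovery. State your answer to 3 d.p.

0.862

n = 7, Σx = 284.1, Σy = 135.6, Σx² = 11837.39, Σy² = 2781.68, Σxy = 5691.3
nΣxy − ΣxΣy = 39839.1 − 38523.96 = 1315.14
nΣx² − (Σx)² = 82861.73 − 80712.81 = 2148.92; nΣy² − (Σy)² = 19471.76 − 18387.36 = 1084.4
r = 1315.14 / √(2148.92 × 1084.4) = 1315.14 / 1526.5284 ≈ 0.862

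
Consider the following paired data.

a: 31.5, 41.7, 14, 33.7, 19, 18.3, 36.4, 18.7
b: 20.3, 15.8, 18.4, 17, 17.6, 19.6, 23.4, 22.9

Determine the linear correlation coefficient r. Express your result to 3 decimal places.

-0.156

n = 8, Σa = 213.3, Σb = 155, Σa² = 6433.37, Σb² = 3055.18, Σab = 4101.88
nΣab − ΣaΣb = 32815.04 − 33061.5 = -246.46
nΣa² − (Σa)² = 51466.96 − 45496.89 = 5970.07; nΣb² − (Σb)² = 24441.44 − 24025 = 416.44
r = -246.46 / √(5970.07 × 416.44) = -246.46 / 1576.7612 ≈ -0.156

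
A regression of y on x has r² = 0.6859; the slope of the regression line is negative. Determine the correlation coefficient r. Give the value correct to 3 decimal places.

-0.828

|r| = √0.6859 = 0.828
The association is negative, so r = −0.828.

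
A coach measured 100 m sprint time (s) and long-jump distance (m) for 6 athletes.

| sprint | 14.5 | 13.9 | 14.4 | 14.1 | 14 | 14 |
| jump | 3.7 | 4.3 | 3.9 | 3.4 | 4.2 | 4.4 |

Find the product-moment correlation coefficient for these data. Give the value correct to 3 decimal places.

-0.564

n = 6, Σx = 84.9, Σy = 23.9, Σx² = 1201.63, Σy² = 95.95, Σxy = 337.92
nΣxy − ΣxΣy = 2027.52 − 2029.11 = -1.59
nΣx² − (Σx)² = 7209.78 − 7208.01 = 1.77; nΣy² − (Σy)² = 575.7 − 571.21 = 4.49
r = -1.59 / √(1.77 × 4.49) = -1.59 / 2.8191 ≈ -0.564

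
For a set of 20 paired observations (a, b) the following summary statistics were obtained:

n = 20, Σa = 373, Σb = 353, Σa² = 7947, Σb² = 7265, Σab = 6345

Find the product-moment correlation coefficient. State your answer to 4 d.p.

r = (nΣab − ΣaΣb) / √[(nΣa² − (Σa)²)(nΣb² − (Σb)²)]
Numerator: 20×6345 − 373×353 = -4769
Denominator: √[(158940 − 139129)(145300 − 124609)] = √[19811 × 20691] = 20246.2194
r = -4769 / 20246.2194 ≈ -0.2356

-0.2356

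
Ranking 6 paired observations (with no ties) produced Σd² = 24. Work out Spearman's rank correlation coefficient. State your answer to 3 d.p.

0.314

ρ = 1 − 6Σd² / [n(n²−1)] = 1 − 6×24 / (6×35)
  = 1 − 144/210 = 1 − 0.6857 ≈ 0.314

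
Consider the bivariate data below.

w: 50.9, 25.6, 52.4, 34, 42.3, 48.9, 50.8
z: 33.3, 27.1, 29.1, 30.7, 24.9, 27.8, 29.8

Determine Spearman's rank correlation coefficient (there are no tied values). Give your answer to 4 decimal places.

0.4286

Rank w: 6, 1, 7, 2, 3, 4, 5
Rank z: 7, 2, 4, 6, 1, 3, 5
d = rank(w) − rank(z): -1, -1, 3, -4, 2, 1, 0; Σd² = 32
ρ = 1 − 6Σd² / [n(n²−1)] = 1 − 6×32 / (7×48) = 1 − 192/336 ≈ 0.4286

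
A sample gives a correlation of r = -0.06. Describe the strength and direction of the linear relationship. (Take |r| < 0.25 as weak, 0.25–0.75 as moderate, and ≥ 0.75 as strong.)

weak negative

r = -0.06 < 0 so the relationship is negative.
|r| = 0.06, which falls in the weak range.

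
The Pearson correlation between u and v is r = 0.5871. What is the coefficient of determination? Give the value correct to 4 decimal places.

0.3447

r² = (0.5871)² = 0.3447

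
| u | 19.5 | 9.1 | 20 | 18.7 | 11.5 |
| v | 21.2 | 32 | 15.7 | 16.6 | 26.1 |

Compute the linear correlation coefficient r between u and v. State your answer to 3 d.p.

n = 5, Σu = 78.8, Σv = 111.6, Σu² = 1345, Σv² = 2676.7, Σuv = 1629.17
nΣuv − ΣuΣv = 8145.85 − 8794.08 = -648.23
nΣu² − (Σu)² = 6725 − 6209.44 = 515.56; nΣv² − (Σv)² = 13383.5 − 12454.56 = 928.94
r = -648.23 / √(515.56 × 928.94) = -648.23 / 692.0436 ≈ -0.937

-0.937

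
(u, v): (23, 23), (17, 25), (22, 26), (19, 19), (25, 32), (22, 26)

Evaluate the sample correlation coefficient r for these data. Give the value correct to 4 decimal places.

0.6147

n = 6, Σu = 128, Σv = 151, Σu² = 2772, Σv² = 3891, Σuv = 3259
nΣuv − ΣuΣv = 19554 − 19328 = 226
nΣu² − (Σu)² = 16632 − 16384 = 248; nΣv² − (Σv)² = 23346 − 22801 = 545
r = 226 / √(248 × 545) = 226 / 367.6411 ≈ 0.6147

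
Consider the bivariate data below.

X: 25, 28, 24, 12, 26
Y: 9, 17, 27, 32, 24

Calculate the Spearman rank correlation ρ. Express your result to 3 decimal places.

-0.700

Rank X: 3, 5, 2, 1, 4
Rank Y: 1, 2, 4, 5, 3
d = rank(X) − rank(Y): 2, 3, -2, -4, 1; Σd² = 34
ρ = 1 − 6Σd² / [n(n²−1)] = 1 − 6×34 / (5×24) = 1 − 204/120 ≈ -0.700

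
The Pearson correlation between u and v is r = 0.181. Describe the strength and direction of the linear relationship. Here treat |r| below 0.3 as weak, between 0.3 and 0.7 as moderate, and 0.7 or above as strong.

r = 0.181 > 0 so the relationship is positive.
|r| = 0.181, which falls in the weak range.

weak positive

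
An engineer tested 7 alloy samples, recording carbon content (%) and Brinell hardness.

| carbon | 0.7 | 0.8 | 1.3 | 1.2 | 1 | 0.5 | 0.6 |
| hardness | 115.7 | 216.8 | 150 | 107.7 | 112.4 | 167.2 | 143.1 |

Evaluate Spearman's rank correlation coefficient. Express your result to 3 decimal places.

Rank carbon: 3, 4, 7, 6, 5, 1, 2
Rank hardness: 3, 7, 5, 1, 2, 6, 4
d = rank(carbon) − rank(hardness): 0, -3, 2, 5, 3, -5, -2; Σd² = 76
ρ = 1 − 6Σd² / [n(n²−1)] = 1 − 6×76 / (7×48) = 1 − 456/336 ≈ -0.357

-0.357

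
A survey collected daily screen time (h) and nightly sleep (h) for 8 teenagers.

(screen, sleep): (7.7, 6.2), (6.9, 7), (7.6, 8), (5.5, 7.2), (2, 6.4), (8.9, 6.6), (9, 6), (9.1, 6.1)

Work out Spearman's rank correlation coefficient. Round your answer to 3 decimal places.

Rank screen: 5, 3, 4, 2, 1, 6, 7, 8
Rank sleep: 3, 6, 8, 7, 4, 5, 1, 2
d = rank(screen) − rank(sleep): 2, -3, -4, -5, -3, 1, 6, 6; Σd² = 136
ρ = 1 − 6Σd² / [n(n²−1)] = 1 − 6×136 / (8×63) = 1 − 816/504 ≈ -0.619

-0.619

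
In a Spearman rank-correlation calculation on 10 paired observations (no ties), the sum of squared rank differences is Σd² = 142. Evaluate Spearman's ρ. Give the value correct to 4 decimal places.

ρ = 1 − 6Σd² / [n(n²−1)] = 1 − 6×142 / (10×99)
  = 1 − 852/990 = 1 − 0.86061 ≈ 0.1394

0.1394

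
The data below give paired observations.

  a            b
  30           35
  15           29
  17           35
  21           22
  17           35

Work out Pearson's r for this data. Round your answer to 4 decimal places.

n = 5, Σa = 100, Σb = 156, Σa² = 2144, Σb² = 5000, Σab = 3137
nΣab − ΣaΣb = 15685 − 15600 = 85
nΣa² − (Σa)² = 10720 − 10000 = 720; nΣb² − (Σb)² = 25000 − 24336 = 664
r = 85 / √(720 × 664) = 85 / 691.4333 ≈ 0.1229

0.1229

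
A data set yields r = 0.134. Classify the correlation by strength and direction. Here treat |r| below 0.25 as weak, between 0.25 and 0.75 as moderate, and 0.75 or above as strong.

r = 0.134 > 0 so the relationship is positive.
|r| = 0.134, which falls in the weak range.

weak positive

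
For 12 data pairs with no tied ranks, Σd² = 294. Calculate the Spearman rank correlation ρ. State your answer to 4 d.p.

ρ = 1 − 6Σd² / [n(n²−1)] = 1 − 6×294 / (12×143)
  = 1 − 1764/1716 = 1 − 1.02797 ≈ -0.0280

-0.0280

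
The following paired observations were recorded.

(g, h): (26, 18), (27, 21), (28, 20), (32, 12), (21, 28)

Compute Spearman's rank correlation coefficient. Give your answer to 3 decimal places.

-0.700

Rank g: 2, 3, 4, 5, 1
Rank h: 2, 4, 3, 1, 5
d = rank(g) − rank(h): 0, -1, 1, 4, -4; Σd² = 34
ρ = 1 − 6Σd² / [n(n²−1)] = 1 − 6×34 / (5×24) = 1 − 204/120 ≈ -0.700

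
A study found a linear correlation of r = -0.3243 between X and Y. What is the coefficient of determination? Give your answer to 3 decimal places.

r² = (-0.3243)² = 0.105

0.105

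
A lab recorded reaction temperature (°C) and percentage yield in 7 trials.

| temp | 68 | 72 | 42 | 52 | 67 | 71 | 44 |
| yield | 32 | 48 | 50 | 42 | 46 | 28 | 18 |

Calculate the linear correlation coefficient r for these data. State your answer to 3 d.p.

0.095

n = 7, Σx = 416, Σy = 264, Σx² = 25742, Σy² = 10816, Σxy = 15778
nΣxy − ΣxΣy = 110446 − 109824 = 622
nΣx² − (Σx)² = 180194 − 173056 = 7138; nΣy² − (Σy)² = 75712 − 69696 = 6016
r = 622 / √(7138 × 6016) = 622 / 6553.0304 ≈ 0.095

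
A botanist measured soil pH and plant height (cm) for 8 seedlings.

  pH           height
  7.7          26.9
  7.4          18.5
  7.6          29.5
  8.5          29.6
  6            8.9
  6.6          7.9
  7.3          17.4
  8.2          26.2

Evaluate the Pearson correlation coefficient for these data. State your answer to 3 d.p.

n = 8, Σx = 59.3, Σy = 164.9, Σx² = 444.15, Σy² = 3943.09, Σxy = 1267.23
nΣxy − ΣxΣy = 10137.84 − 9778.57 = 359.27
nΣx² − (Σx)² = 3553.2 − 3516.49 = 36.71; nΣy² − (Σy)² = 31544.72 − 27192.01 = 4352.71
r = 359.27 / √(36.71 × 4352.71) = 359.27 / 399.7349 ≈ 0.899

0.899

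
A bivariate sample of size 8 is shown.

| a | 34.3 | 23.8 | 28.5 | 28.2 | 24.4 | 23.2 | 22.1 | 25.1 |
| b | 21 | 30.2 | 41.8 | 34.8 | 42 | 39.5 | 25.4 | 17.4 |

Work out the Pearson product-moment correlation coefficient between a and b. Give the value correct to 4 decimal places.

-0.2029

n = 8, Σa = 209.6, Σb = 252.1, Σa² = 5602.44, Σb² = 8583.49, Σab = 6551
nΣab − ΣaΣb = 52408 − 52840.16 = -432.16
nΣa² − (Σa)² = 44819.52 − 43932.16 = 887.36; nΣb² − (Σb)² = 68667.92 − 63554.41 = 5113.51
r = -432.16 / √(887.36 × 5113.51) = -432.16 / 2130.1465 ≈ -0.2029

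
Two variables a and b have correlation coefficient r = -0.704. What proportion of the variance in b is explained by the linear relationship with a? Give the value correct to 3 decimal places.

0.496

r² = (-0.704)² = 0.496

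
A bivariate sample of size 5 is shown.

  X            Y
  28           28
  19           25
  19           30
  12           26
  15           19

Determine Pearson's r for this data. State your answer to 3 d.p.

n = 5, ΣX = 93, ΣY = 128, ΣX² = 1875, ΣY² = 3346, ΣXY = 2426
nΣXY − ΣXΣY = 12130 − 11904 = 226
nΣX² − (ΣX)² = 9375 − 8649 = 726; nΣY² − (ΣY)² = 16730 − 16384 = 346
r = 226 / √(726 × 346) = 226 / 501.1946 ≈ 0.451

0.451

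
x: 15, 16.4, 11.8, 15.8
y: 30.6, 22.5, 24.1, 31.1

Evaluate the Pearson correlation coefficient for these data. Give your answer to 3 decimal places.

0.234

n = 4, Σx = 59, Σy = 108.3, Σx² = 882.84, Σy² = 2990.63, Σxy = 1603.76
nΣxy − ΣxΣy = 6415.04 − 6389.7 = 25.34
nΣx² − (Σx)² = 3531.36 − 3481 = 50.36; nΣy² − (Σy)² = 11962.52 − 11728.89 = 233.63
r = 25.34 / √(50.36 × 233.63) = 25.34 / 108.4694 ≈ 0.234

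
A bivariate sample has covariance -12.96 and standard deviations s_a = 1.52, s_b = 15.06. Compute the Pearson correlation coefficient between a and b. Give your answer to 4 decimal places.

-0.5662

r = Cov(a,b) / (s_a · s_b) = -12.96 / (1.52 × 15.06)
  = -12.96 / 22.8912 ≈ -0.5662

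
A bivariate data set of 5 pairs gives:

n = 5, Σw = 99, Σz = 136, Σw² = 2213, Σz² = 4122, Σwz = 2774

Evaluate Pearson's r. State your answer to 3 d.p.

r = (nΣwz − ΣwΣz) / √[(nΣw² − (Σw)²)(nΣz² − (Σz)²)]
Numerator: 5×2774 − 99×136 = 406
Denominator: √[(11065 − 9801)(20610 − 18496)] = √[1264 × 2114] = 1634.6547
r = 406 / 1634.6547 ≈ 0.248

0.248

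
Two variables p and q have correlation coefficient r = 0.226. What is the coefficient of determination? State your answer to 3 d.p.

0.051

r² = (0.226)² = 0.051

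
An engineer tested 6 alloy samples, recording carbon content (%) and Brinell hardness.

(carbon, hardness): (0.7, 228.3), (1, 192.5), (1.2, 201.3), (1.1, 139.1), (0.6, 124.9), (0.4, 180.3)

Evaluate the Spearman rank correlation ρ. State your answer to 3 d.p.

Rank carbon: 3, 4, 6, 5, 2, 1
Rank hardness: 6, 4, 5, 2, 1, 3
d = rank(carbon) − rank(hardness): -3, 0, 1, 3, 1, -2; Σd² = 24
ρ = 1 − 6Σd² / [n(n²−1)] = 1 − 6×24 / (6×35) = 1 − 144/210 ≈ 0.314

0.314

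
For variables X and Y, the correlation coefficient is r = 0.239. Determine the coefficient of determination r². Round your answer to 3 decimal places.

0.057

r² = (0.239)² = 0.057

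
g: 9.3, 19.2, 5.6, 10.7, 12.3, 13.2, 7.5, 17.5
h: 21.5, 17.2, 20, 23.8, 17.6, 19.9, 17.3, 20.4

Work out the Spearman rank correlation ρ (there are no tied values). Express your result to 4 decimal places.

-0.2619

Rank g: 3, 8, 1, 4, 5, 6, 2, 7
Rank h: 7, 1, 5, 8, 3, 4, 2, 6
d = rank(g) − rank(h): -4, 7, -4, -4, 2, 2, 0, 1; Σd² = 106
ρ = 1 − 6Σd² / [n(n²−1)] = 1 − 6×106 / (8×63) = 1 − 636/504 ≈ -0.2619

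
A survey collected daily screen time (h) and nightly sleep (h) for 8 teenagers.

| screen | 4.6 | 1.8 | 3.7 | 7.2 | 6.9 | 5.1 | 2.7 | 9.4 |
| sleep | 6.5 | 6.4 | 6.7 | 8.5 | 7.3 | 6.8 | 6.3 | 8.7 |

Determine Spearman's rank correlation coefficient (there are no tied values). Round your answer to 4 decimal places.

Rank screen: 4, 1, 3, 7, 6, 5, 2, 8
Rank sleep: 3, 2, 4, 7, 6, 5, 1, 8
d = rank(screen) − rank(sleep): 1, -1, -1, 0, 0, 0, 1, 0; Σd² = 4
ρ = 1 − 6Σd² / [n(n²−1)] = 1 − 6×4 / (8×63) = 1 − 24/504 ≈ 0.9524

0.9524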